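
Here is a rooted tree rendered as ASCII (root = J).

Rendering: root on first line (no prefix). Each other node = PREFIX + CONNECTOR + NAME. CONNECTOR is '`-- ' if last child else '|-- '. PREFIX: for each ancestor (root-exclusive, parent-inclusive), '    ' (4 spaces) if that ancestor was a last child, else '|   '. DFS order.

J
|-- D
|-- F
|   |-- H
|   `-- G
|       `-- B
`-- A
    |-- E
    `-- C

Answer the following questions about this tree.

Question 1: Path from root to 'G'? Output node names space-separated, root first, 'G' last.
Answer: J F G

Derivation:
Walk down from root: J -> F -> G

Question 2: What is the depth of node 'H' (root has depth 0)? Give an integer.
Answer: 2

Derivation:
Path from root to H: J -> F -> H
Depth = number of edges = 2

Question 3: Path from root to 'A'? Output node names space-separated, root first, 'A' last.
Answer: J A

Derivation:
Walk down from root: J -> A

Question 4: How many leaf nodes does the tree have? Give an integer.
Leaves (nodes with no children): B, C, D, E, H

Answer: 5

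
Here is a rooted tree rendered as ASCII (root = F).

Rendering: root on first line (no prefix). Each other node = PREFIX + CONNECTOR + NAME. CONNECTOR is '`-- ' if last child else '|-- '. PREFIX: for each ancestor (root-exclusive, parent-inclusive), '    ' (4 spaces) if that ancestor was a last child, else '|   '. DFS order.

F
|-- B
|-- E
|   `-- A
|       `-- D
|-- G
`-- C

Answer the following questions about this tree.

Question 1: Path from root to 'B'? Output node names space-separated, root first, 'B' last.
Answer: F B

Derivation:
Walk down from root: F -> B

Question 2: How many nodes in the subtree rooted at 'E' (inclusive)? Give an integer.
Subtree rooted at E contains: A, D, E
Count = 3

Answer: 3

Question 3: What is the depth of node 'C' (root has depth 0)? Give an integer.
Answer: 1

Derivation:
Path from root to C: F -> C
Depth = number of edges = 1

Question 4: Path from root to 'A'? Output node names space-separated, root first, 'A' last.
Walk down from root: F -> E -> A

Answer: F E A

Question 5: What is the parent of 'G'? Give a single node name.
Answer: F

Derivation:
Scan adjacency: G appears as child of F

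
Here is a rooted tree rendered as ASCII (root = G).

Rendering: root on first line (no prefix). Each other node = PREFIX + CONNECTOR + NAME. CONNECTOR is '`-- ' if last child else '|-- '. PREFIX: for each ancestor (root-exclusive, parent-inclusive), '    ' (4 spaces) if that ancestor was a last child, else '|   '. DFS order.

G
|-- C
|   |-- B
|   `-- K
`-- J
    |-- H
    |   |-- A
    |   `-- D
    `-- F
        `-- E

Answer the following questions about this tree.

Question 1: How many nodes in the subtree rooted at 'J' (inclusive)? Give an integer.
Answer: 6

Derivation:
Subtree rooted at J contains: A, D, E, F, H, J
Count = 6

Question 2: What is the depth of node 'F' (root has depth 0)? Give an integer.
Answer: 2

Derivation:
Path from root to F: G -> J -> F
Depth = number of edges = 2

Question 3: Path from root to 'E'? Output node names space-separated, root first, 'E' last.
Walk down from root: G -> J -> F -> E

Answer: G J F E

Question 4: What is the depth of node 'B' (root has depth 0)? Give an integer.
Answer: 2

Derivation:
Path from root to B: G -> C -> B
Depth = number of edges = 2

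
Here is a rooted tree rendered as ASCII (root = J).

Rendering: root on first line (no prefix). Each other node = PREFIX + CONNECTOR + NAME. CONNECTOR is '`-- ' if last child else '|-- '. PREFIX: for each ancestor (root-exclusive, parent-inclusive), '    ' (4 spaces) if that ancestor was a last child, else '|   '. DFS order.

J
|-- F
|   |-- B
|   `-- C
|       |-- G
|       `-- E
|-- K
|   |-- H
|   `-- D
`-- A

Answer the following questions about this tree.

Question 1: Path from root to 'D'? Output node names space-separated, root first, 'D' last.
Walk down from root: J -> K -> D

Answer: J K D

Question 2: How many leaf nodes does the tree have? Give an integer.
Leaves (nodes with no children): A, B, D, E, G, H

Answer: 6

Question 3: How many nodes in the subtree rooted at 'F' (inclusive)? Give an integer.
Answer: 5

Derivation:
Subtree rooted at F contains: B, C, E, F, G
Count = 5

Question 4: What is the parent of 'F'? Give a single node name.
Answer: J

Derivation:
Scan adjacency: F appears as child of J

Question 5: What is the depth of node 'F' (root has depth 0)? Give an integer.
Answer: 1

Derivation:
Path from root to F: J -> F
Depth = number of edges = 1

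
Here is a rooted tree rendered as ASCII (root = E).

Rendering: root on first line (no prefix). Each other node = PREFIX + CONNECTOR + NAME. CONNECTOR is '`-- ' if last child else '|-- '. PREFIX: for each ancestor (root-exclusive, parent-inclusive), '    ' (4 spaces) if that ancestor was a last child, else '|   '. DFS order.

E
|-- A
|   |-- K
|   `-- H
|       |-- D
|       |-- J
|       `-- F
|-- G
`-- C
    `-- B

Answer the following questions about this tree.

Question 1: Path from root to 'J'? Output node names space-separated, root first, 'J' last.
Answer: E A H J

Derivation:
Walk down from root: E -> A -> H -> J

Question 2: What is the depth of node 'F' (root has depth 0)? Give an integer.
Path from root to F: E -> A -> H -> F
Depth = number of edges = 3

Answer: 3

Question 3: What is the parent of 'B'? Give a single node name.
Answer: C

Derivation:
Scan adjacency: B appears as child of C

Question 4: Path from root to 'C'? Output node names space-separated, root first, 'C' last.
Walk down from root: E -> C

Answer: E C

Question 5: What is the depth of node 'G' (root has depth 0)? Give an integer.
Answer: 1

Derivation:
Path from root to G: E -> G
Depth = number of edges = 1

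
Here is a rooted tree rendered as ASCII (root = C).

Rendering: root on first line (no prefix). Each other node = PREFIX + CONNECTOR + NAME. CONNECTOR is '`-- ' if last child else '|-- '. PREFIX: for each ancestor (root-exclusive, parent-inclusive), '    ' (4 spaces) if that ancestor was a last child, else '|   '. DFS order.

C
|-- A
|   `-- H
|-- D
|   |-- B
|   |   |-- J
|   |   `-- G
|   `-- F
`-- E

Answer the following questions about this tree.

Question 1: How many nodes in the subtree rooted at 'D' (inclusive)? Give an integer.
Answer: 5

Derivation:
Subtree rooted at D contains: B, D, F, G, J
Count = 5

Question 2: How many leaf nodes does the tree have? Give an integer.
Answer: 5

Derivation:
Leaves (nodes with no children): E, F, G, H, J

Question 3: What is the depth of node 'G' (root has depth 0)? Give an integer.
Answer: 3

Derivation:
Path from root to G: C -> D -> B -> G
Depth = number of edges = 3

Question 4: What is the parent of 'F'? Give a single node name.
Answer: D

Derivation:
Scan adjacency: F appears as child of D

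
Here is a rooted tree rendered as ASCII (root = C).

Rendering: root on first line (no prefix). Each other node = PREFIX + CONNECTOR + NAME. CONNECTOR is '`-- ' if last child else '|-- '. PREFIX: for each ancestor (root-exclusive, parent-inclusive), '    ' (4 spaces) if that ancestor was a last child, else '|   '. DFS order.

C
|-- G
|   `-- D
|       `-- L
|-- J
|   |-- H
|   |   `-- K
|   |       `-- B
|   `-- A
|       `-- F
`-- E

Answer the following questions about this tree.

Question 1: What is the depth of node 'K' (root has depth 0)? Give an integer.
Answer: 3

Derivation:
Path from root to K: C -> J -> H -> K
Depth = number of edges = 3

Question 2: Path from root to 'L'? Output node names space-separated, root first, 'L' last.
Walk down from root: C -> G -> D -> L

Answer: C G D L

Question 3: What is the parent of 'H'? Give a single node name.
Answer: J

Derivation:
Scan adjacency: H appears as child of J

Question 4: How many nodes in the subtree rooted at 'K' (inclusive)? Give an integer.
Answer: 2

Derivation:
Subtree rooted at K contains: B, K
Count = 2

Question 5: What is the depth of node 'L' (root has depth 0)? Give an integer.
Answer: 3

Derivation:
Path from root to L: C -> G -> D -> L
Depth = number of edges = 3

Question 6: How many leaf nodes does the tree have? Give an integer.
Answer: 4

Derivation:
Leaves (nodes with no children): B, E, F, L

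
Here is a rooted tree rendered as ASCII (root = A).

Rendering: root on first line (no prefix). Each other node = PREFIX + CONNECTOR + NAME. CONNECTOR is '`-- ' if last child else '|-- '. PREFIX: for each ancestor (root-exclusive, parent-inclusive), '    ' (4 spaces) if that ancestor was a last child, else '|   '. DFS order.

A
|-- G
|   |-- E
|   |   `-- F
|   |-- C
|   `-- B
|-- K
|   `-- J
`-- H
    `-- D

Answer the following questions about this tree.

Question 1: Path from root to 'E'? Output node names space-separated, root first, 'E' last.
Walk down from root: A -> G -> E

Answer: A G E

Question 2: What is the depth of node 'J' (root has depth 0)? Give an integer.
Path from root to J: A -> K -> J
Depth = number of edges = 2

Answer: 2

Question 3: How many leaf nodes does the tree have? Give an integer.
Answer: 5

Derivation:
Leaves (nodes with no children): B, C, D, F, J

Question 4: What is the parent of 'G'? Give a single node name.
Answer: A

Derivation:
Scan adjacency: G appears as child of A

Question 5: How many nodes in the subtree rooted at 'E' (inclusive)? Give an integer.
Answer: 2

Derivation:
Subtree rooted at E contains: E, F
Count = 2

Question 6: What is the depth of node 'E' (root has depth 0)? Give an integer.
Answer: 2

Derivation:
Path from root to E: A -> G -> E
Depth = number of edges = 2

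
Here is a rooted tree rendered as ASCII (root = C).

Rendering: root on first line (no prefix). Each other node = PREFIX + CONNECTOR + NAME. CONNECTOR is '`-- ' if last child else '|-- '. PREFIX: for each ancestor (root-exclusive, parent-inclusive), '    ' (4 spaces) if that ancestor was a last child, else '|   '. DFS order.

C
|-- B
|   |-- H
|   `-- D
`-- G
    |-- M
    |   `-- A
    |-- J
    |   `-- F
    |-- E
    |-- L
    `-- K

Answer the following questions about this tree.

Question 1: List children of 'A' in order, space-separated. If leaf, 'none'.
Node A's children (from adjacency): (leaf)

Answer: none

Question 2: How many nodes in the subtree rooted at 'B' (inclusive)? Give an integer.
Answer: 3

Derivation:
Subtree rooted at B contains: B, D, H
Count = 3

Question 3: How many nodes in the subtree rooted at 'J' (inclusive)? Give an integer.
Subtree rooted at J contains: F, J
Count = 2

Answer: 2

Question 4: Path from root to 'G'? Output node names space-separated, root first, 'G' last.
Answer: C G

Derivation:
Walk down from root: C -> G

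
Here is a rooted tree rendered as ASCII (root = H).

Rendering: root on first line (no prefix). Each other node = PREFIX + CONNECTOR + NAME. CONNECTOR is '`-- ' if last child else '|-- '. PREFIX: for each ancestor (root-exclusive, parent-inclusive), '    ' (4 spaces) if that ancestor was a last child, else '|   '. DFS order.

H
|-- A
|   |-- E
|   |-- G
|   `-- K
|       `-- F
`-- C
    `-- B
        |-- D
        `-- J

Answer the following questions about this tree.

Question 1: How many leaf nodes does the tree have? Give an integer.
Answer: 5

Derivation:
Leaves (nodes with no children): D, E, F, G, J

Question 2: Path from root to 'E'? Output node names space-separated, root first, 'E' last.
Walk down from root: H -> A -> E

Answer: H A E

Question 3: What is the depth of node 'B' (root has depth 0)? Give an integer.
Answer: 2

Derivation:
Path from root to B: H -> C -> B
Depth = number of edges = 2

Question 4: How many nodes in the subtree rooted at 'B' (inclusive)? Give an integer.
Answer: 3

Derivation:
Subtree rooted at B contains: B, D, J
Count = 3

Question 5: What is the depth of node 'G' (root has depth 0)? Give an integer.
Path from root to G: H -> A -> G
Depth = number of edges = 2

Answer: 2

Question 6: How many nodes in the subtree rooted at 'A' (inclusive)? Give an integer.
Answer: 5

Derivation:
Subtree rooted at A contains: A, E, F, G, K
Count = 5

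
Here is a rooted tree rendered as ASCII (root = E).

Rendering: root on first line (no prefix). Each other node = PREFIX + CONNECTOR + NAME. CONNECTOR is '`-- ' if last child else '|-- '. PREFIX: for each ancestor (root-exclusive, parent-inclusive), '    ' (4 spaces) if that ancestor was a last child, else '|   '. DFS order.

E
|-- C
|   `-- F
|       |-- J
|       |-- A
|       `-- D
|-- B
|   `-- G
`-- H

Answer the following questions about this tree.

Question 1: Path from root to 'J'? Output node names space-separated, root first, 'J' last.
Answer: E C F J

Derivation:
Walk down from root: E -> C -> F -> J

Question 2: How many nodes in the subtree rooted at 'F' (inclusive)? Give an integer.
Answer: 4

Derivation:
Subtree rooted at F contains: A, D, F, J
Count = 4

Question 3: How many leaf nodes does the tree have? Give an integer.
Answer: 5

Derivation:
Leaves (nodes with no children): A, D, G, H, J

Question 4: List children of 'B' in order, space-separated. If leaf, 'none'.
Answer: G

Derivation:
Node B's children (from adjacency): G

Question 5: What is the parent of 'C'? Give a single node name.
Answer: E

Derivation:
Scan adjacency: C appears as child of E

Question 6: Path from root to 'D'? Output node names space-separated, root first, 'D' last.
Walk down from root: E -> C -> F -> D

Answer: E C F D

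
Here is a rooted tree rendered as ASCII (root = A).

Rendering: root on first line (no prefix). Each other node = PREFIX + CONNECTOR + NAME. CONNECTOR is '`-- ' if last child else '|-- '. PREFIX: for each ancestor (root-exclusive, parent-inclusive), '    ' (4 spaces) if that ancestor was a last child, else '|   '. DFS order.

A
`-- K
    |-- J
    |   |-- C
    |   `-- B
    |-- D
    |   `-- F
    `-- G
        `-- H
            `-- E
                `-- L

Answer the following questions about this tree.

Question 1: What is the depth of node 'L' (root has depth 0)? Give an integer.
Answer: 5

Derivation:
Path from root to L: A -> K -> G -> H -> E -> L
Depth = number of edges = 5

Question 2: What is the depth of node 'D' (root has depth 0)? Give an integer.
Path from root to D: A -> K -> D
Depth = number of edges = 2

Answer: 2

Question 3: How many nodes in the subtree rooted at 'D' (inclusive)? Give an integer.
Subtree rooted at D contains: D, F
Count = 2

Answer: 2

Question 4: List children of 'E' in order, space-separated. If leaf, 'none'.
Node E's children (from adjacency): L

Answer: L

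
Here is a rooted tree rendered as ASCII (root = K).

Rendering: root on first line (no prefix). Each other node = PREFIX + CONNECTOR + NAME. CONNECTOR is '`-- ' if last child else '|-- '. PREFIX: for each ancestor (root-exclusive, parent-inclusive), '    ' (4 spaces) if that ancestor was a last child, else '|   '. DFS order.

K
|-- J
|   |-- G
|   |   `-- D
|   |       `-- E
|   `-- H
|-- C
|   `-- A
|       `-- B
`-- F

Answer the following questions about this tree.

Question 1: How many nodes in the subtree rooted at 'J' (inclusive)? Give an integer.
Subtree rooted at J contains: D, E, G, H, J
Count = 5

Answer: 5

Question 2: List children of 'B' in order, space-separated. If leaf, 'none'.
Answer: none

Derivation:
Node B's children (from adjacency): (leaf)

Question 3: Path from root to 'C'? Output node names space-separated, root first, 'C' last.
Answer: K C

Derivation:
Walk down from root: K -> C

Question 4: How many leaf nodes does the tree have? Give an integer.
Leaves (nodes with no children): B, E, F, H

Answer: 4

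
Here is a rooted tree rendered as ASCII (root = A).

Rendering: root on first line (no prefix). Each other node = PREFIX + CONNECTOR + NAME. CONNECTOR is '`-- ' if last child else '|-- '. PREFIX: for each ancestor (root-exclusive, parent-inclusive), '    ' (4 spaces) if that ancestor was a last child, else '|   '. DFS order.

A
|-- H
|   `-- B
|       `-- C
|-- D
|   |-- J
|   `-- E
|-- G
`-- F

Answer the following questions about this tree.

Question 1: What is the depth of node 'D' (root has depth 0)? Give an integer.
Answer: 1

Derivation:
Path from root to D: A -> D
Depth = number of edges = 1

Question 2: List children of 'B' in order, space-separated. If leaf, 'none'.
Answer: C

Derivation:
Node B's children (from adjacency): C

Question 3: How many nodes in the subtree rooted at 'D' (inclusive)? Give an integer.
Subtree rooted at D contains: D, E, J
Count = 3

Answer: 3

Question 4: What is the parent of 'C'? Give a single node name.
Scan adjacency: C appears as child of B

Answer: B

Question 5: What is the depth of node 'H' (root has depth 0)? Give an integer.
Answer: 1

Derivation:
Path from root to H: A -> H
Depth = number of edges = 1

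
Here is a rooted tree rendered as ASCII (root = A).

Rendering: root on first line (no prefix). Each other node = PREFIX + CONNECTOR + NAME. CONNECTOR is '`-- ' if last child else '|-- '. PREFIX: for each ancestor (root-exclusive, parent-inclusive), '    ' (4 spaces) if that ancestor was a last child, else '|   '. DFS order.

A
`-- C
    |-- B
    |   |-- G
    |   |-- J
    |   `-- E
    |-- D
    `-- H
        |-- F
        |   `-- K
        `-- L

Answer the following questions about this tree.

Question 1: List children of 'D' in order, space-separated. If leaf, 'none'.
Node D's children (from adjacency): (leaf)

Answer: none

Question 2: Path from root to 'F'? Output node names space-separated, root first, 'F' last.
Answer: A C H F

Derivation:
Walk down from root: A -> C -> H -> F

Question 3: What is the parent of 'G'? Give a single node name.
Scan adjacency: G appears as child of B

Answer: B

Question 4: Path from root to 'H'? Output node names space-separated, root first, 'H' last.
Answer: A C H

Derivation:
Walk down from root: A -> C -> H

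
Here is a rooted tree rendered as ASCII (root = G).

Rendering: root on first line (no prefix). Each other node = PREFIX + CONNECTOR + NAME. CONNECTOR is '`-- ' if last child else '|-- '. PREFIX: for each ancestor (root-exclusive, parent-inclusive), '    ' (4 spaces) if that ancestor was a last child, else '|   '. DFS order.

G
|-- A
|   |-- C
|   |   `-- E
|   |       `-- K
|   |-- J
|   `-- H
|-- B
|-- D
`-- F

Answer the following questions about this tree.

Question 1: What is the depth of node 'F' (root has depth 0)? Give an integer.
Path from root to F: G -> F
Depth = number of edges = 1

Answer: 1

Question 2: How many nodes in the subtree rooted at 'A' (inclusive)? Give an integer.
Subtree rooted at A contains: A, C, E, H, J, K
Count = 6

Answer: 6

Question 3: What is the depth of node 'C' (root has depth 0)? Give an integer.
Path from root to C: G -> A -> C
Depth = number of edges = 2

Answer: 2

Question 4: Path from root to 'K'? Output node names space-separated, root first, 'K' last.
Walk down from root: G -> A -> C -> E -> K

Answer: G A C E K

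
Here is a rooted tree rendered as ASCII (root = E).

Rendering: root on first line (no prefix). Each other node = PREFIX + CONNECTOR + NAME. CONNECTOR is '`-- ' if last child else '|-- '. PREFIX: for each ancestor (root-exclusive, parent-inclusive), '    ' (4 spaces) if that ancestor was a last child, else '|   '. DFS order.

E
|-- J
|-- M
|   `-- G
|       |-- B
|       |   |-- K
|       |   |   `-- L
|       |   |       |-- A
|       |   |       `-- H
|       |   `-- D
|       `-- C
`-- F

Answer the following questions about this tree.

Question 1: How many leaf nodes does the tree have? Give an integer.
Leaves (nodes with no children): A, C, D, F, H, J

Answer: 6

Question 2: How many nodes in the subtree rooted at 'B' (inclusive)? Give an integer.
Answer: 6

Derivation:
Subtree rooted at B contains: A, B, D, H, K, L
Count = 6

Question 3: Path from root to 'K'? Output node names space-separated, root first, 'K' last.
Walk down from root: E -> M -> G -> B -> K

Answer: E M G B K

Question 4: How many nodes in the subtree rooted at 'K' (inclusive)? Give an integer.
Subtree rooted at K contains: A, H, K, L
Count = 4

Answer: 4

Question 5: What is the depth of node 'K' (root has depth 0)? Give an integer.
Path from root to K: E -> M -> G -> B -> K
Depth = number of edges = 4

Answer: 4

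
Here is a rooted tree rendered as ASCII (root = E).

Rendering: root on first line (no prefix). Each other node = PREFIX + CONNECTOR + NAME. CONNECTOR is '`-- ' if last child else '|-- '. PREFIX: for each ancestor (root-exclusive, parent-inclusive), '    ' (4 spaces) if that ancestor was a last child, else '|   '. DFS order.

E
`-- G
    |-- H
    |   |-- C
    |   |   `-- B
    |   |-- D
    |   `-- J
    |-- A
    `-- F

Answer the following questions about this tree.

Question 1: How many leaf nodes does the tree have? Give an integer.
Answer: 5

Derivation:
Leaves (nodes with no children): A, B, D, F, J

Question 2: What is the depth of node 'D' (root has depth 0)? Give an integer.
Path from root to D: E -> G -> H -> D
Depth = number of edges = 3

Answer: 3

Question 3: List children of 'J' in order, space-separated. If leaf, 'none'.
Node J's children (from adjacency): (leaf)

Answer: none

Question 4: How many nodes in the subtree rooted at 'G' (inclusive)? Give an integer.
Subtree rooted at G contains: A, B, C, D, F, G, H, J
Count = 8

Answer: 8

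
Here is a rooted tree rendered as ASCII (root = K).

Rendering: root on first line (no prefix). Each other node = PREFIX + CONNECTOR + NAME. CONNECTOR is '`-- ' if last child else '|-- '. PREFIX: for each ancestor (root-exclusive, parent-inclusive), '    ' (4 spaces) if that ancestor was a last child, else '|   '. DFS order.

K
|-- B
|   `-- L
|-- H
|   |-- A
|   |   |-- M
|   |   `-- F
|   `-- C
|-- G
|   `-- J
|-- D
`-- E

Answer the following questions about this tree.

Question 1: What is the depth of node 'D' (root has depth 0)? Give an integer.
Answer: 1

Derivation:
Path from root to D: K -> D
Depth = number of edges = 1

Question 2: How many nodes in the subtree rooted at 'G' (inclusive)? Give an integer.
Answer: 2

Derivation:
Subtree rooted at G contains: G, J
Count = 2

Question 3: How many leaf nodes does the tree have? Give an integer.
Answer: 7

Derivation:
Leaves (nodes with no children): C, D, E, F, J, L, M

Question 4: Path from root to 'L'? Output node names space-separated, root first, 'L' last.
Walk down from root: K -> B -> L

Answer: K B L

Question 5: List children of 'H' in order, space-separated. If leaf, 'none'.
Node H's children (from adjacency): A, C

Answer: A C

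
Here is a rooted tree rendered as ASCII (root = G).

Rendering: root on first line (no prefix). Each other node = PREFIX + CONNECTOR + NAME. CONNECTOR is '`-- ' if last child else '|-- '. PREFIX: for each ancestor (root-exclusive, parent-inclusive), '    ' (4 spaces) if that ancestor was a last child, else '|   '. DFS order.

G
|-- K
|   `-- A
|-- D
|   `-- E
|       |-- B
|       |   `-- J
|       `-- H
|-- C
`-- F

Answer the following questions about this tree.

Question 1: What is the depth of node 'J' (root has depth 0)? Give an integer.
Path from root to J: G -> D -> E -> B -> J
Depth = number of edges = 4

Answer: 4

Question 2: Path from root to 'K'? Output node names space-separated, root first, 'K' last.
Answer: G K

Derivation:
Walk down from root: G -> K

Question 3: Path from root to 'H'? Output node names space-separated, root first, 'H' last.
Answer: G D E H

Derivation:
Walk down from root: G -> D -> E -> H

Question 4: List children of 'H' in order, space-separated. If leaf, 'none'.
Answer: none

Derivation:
Node H's children (from adjacency): (leaf)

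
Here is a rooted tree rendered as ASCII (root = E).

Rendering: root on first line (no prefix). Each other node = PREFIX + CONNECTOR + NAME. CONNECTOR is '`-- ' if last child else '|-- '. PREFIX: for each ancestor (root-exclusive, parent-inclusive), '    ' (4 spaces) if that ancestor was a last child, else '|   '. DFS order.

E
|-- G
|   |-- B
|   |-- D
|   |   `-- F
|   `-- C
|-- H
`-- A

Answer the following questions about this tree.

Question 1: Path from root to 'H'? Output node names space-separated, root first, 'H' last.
Walk down from root: E -> H

Answer: E H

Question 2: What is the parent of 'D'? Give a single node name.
Answer: G

Derivation:
Scan adjacency: D appears as child of G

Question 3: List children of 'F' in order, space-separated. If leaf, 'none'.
Answer: none

Derivation:
Node F's children (from adjacency): (leaf)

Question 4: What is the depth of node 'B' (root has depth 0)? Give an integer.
Answer: 2

Derivation:
Path from root to B: E -> G -> B
Depth = number of edges = 2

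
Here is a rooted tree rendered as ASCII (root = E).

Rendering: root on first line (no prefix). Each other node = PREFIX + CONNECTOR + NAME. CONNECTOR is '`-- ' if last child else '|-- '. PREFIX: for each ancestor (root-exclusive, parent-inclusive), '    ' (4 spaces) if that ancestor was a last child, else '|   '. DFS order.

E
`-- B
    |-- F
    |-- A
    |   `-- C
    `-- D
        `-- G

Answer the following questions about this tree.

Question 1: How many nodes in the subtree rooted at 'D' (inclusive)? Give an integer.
Answer: 2

Derivation:
Subtree rooted at D contains: D, G
Count = 2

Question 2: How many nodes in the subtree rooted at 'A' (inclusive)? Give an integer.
Subtree rooted at A contains: A, C
Count = 2

Answer: 2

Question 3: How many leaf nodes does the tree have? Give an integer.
Answer: 3

Derivation:
Leaves (nodes with no children): C, F, G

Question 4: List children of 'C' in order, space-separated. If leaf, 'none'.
Answer: none

Derivation:
Node C's children (from adjacency): (leaf)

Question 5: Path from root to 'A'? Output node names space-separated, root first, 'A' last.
Answer: E B A

Derivation:
Walk down from root: E -> B -> A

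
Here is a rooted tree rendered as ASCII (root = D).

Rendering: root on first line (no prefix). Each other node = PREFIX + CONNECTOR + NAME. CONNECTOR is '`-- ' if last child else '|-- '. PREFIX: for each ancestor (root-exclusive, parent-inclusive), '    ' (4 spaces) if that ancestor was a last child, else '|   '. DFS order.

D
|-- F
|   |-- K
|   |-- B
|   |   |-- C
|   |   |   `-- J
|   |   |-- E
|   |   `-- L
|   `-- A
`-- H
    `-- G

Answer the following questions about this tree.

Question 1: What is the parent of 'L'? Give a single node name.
Scan adjacency: L appears as child of B

Answer: B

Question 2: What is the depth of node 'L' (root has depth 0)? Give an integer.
Path from root to L: D -> F -> B -> L
Depth = number of edges = 3

Answer: 3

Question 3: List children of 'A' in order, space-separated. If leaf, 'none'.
Node A's children (from adjacency): (leaf)

Answer: none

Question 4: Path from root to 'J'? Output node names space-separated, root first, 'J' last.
Walk down from root: D -> F -> B -> C -> J

Answer: D F B C J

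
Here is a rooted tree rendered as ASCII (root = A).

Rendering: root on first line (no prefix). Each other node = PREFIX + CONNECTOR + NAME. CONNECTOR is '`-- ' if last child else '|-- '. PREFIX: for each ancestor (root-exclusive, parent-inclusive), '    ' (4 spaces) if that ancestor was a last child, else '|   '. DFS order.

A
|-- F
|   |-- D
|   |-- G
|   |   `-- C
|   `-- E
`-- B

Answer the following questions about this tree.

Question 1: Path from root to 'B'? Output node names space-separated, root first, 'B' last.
Walk down from root: A -> B

Answer: A B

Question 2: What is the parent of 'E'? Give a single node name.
Scan adjacency: E appears as child of F

Answer: F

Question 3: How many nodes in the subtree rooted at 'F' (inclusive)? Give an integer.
Answer: 5

Derivation:
Subtree rooted at F contains: C, D, E, F, G
Count = 5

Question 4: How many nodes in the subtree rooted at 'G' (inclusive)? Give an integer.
Answer: 2

Derivation:
Subtree rooted at G contains: C, G
Count = 2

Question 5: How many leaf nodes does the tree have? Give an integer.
Leaves (nodes with no children): B, C, D, E

Answer: 4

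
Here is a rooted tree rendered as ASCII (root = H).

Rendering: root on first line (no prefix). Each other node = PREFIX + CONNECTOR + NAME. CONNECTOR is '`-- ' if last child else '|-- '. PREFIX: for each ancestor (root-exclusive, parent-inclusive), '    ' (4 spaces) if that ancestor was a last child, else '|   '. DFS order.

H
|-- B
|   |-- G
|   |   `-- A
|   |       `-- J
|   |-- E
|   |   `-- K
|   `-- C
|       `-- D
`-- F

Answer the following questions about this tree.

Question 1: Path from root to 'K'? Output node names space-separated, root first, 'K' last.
Walk down from root: H -> B -> E -> K

Answer: H B E K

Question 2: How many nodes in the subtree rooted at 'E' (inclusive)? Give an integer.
Answer: 2

Derivation:
Subtree rooted at E contains: E, K
Count = 2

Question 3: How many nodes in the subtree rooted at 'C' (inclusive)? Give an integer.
Subtree rooted at C contains: C, D
Count = 2

Answer: 2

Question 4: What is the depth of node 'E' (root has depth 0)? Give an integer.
Answer: 2

Derivation:
Path from root to E: H -> B -> E
Depth = number of edges = 2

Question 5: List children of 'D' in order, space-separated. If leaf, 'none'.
Answer: none

Derivation:
Node D's children (from adjacency): (leaf)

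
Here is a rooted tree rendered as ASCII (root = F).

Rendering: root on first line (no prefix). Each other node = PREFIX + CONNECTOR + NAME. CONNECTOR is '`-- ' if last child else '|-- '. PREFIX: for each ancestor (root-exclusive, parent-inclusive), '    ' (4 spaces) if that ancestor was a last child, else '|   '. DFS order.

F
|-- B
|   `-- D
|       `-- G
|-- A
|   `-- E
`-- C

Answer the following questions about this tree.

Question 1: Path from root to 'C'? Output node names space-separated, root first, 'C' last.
Walk down from root: F -> C

Answer: F C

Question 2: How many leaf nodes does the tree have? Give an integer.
Leaves (nodes with no children): C, E, G

Answer: 3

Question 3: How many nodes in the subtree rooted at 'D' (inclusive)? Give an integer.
Subtree rooted at D contains: D, G
Count = 2

Answer: 2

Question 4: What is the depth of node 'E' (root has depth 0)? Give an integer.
Answer: 2

Derivation:
Path from root to E: F -> A -> E
Depth = number of edges = 2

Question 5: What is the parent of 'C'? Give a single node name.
Scan adjacency: C appears as child of F

Answer: F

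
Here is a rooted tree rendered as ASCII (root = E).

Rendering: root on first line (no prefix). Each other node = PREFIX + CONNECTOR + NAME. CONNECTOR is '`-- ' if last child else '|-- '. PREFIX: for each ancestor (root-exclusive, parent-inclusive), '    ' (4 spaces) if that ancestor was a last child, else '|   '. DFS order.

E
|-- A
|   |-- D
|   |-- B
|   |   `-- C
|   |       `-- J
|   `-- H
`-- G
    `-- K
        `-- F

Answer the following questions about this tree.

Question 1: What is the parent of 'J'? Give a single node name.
Scan adjacency: J appears as child of C

Answer: C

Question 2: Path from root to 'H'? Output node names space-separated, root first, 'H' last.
Answer: E A H

Derivation:
Walk down from root: E -> A -> H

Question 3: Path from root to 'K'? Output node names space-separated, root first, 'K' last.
Walk down from root: E -> G -> K

Answer: E G K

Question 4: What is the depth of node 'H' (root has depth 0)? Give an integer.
Answer: 2

Derivation:
Path from root to H: E -> A -> H
Depth = number of edges = 2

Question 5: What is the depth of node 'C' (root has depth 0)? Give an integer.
Answer: 3

Derivation:
Path from root to C: E -> A -> B -> C
Depth = number of edges = 3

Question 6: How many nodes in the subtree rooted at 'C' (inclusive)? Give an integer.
Answer: 2

Derivation:
Subtree rooted at C contains: C, J
Count = 2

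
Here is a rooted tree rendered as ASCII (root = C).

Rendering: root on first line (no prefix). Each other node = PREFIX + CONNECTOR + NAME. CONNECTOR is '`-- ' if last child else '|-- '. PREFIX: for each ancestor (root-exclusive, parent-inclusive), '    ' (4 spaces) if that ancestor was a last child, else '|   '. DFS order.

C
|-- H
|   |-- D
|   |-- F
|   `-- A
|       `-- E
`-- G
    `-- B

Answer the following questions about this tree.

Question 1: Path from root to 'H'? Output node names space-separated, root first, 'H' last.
Walk down from root: C -> H

Answer: C H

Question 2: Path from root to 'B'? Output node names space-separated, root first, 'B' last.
Answer: C G B

Derivation:
Walk down from root: C -> G -> B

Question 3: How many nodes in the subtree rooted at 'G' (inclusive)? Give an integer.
Subtree rooted at G contains: B, G
Count = 2

Answer: 2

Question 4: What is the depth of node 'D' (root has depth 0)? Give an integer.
Answer: 2

Derivation:
Path from root to D: C -> H -> D
Depth = number of edges = 2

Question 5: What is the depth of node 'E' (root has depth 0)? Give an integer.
Path from root to E: C -> H -> A -> E
Depth = number of edges = 3

Answer: 3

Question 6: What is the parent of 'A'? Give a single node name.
Answer: H

Derivation:
Scan adjacency: A appears as child of H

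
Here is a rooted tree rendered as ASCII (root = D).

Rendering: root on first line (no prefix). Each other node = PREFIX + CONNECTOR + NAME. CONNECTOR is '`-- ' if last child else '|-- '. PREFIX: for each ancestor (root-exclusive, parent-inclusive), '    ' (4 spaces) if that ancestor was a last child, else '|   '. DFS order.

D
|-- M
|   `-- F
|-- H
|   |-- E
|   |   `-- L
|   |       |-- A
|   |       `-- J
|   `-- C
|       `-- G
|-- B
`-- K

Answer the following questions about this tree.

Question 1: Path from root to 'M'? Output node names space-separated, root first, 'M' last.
Answer: D M

Derivation:
Walk down from root: D -> M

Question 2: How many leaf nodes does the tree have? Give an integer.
Leaves (nodes with no children): A, B, F, G, J, K

Answer: 6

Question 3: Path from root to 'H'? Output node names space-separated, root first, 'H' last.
Answer: D H

Derivation:
Walk down from root: D -> H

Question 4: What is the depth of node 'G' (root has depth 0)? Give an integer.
Answer: 3

Derivation:
Path from root to G: D -> H -> C -> G
Depth = number of edges = 3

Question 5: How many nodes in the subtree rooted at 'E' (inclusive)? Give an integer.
Answer: 4

Derivation:
Subtree rooted at E contains: A, E, J, L
Count = 4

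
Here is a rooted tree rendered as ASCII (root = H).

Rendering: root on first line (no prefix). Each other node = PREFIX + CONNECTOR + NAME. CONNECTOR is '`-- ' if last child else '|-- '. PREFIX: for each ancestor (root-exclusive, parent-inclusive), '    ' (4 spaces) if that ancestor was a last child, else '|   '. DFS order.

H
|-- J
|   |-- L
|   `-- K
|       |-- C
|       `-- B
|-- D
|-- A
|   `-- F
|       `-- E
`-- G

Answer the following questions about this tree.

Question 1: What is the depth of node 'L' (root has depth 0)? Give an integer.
Answer: 2

Derivation:
Path from root to L: H -> J -> L
Depth = number of edges = 2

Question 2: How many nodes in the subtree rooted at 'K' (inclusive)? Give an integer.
Answer: 3

Derivation:
Subtree rooted at K contains: B, C, K
Count = 3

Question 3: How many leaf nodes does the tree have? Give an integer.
Answer: 6

Derivation:
Leaves (nodes with no children): B, C, D, E, G, L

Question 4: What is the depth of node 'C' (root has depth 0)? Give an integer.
Path from root to C: H -> J -> K -> C
Depth = number of edges = 3

Answer: 3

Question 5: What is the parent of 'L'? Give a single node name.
Scan adjacency: L appears as child of J

Answer: J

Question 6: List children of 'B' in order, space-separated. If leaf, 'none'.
Answer: none

Derivation:
Node B's children (from adjacency): (leaf)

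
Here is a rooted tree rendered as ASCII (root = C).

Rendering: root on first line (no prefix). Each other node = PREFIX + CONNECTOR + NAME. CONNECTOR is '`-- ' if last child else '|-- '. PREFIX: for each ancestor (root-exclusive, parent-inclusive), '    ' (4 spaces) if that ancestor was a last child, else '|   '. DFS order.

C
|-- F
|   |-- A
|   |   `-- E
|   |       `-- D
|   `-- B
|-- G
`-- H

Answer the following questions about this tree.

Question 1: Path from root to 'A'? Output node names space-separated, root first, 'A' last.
Walk down from root: C -> F -> A

Answer: C F A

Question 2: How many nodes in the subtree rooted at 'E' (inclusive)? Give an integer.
Subtree rooted at E contains: D, E
Count = 2

Answer: 2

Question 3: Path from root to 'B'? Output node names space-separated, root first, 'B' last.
Answer: C F B

Derivation:
Walk down from root: C -> F -> B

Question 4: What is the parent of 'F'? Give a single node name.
Answer: C

Derivation:
Scan adjacency: F appears as child of C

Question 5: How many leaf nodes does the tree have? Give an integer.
Answer: 4

Derivation:
Leaves (nodes with no children): B, D, G, H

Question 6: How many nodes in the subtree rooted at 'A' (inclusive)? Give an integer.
Answer: 3

Derivation:
Subtree rooted at A contains: A, D, E
Count = 3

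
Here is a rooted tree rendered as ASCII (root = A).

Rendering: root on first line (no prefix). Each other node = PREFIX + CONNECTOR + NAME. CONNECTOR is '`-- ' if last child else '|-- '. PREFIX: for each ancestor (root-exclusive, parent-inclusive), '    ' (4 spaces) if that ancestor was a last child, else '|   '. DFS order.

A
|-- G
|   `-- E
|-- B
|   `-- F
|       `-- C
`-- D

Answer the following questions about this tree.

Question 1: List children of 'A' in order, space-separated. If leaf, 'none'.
Node A's children (from adjacency): G, B, D

Answer: G B D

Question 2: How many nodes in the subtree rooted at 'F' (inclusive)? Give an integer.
Answer: 2

Derivation:
Subtree rooted at F contains: C, F
Count = 2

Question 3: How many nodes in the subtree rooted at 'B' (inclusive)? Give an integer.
Subtree rooted at B contains: B, C, F
Count = 3

Answer: 3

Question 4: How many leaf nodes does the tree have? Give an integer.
Answer: 3

Derivation:
Leaves (nodes with no children): C, D, E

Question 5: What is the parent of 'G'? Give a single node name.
Answer: A

Derivation:
Scan adjacency: G appears as child of A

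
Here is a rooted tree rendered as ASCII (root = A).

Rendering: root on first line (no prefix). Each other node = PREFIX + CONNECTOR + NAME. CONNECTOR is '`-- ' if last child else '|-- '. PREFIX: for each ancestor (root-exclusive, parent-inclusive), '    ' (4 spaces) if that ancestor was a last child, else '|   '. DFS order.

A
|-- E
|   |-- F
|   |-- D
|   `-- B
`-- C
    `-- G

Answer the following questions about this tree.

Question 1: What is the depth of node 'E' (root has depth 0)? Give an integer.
Answer: 1

Derivation:
Path from root to E: A -> E
Depth = number of edges = 1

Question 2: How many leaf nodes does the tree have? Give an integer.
Answer: 4

Derivation:
Leaves (nodes with no children): B, D, F, G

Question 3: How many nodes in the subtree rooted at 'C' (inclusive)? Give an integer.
Subtree rooted at C contains: C, G
Count = 2

Answer: 2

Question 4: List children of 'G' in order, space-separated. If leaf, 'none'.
Answer: none

Derivation:
Node G's children (from adjacency): (leaf)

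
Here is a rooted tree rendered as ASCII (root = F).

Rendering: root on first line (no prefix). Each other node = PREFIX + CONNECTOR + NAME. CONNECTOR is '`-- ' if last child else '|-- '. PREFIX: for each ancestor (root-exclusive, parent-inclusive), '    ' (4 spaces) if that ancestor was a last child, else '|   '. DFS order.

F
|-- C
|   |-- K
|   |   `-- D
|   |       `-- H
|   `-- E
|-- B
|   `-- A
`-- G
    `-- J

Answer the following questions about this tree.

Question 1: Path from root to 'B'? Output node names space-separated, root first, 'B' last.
Walk down from root: F -> B

Answer: F B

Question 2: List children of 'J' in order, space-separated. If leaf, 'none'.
Answer: none

Derivation:
Node J's children (from adjacency): (leaf)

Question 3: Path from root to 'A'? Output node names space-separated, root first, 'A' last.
Answer: F B A

Derivation:
Walk down from root: F -> B -> A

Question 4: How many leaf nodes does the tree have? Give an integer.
Leaves (nodes with no children): A, E, H, J

Answer: 4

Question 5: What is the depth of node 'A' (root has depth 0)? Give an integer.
Path from root to A: F -> B -> A
Depth = number of edges = 2

Answer: 2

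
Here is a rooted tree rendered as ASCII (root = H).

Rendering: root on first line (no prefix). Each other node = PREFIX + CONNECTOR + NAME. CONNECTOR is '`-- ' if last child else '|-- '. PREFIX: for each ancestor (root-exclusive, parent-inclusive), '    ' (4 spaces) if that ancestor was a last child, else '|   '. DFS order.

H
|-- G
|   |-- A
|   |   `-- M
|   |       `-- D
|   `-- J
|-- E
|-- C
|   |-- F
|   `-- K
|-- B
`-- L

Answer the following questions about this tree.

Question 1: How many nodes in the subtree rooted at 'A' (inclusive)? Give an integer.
Subtree rooted at A contains: A, D, M
Count = 3

Answer: 3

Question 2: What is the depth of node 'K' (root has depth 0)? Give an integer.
Path from root to K: H -> C -> K
Depth = number of edges = 2

Answer: 2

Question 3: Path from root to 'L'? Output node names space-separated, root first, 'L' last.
Walk down from root: H -> L

Answer: H L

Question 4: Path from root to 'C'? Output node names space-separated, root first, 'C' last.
Walk down from root: H -> C

Answer: H C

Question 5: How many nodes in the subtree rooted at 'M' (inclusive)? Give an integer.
Answer: 2

Derivation:
Subtree rooted at M contains: D, M
Count = 2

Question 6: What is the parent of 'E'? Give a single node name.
Answer: H

Derivation:
Scan adjacency: E appears as child of H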